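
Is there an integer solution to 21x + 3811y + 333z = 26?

gcd(3811, 21) = 1  (3811 = 181·21 + 10, 21 = 2·10 + 1, 10 = 10·1).
gcd(1, 333) = 1.
1 divides 26, so integer solutions exist.

yes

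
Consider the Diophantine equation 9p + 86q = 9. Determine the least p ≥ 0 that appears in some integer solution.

gcd(86, 9):
  86 = 9×9 + 5
  9 = 1×5 + 4
  5 = 1×4 + 1
  4 = 4×1
so gcd(86, 9) = 1.
1 divides 9, so solutions exist.
Back-substitute for Bézout coefficients:
  1 = 5 - 1×4
  ... = 9×(-19) + 86×(2)
Scale by 9/1 = 9: (p₀, q₀) = (-171, 18).
General solution: p = -171 + 86t, q = 18 - 9t for integer t.
p ≥ 0: smallest is -171 mod 86 = 1 (at t = 2), with q = 0.

1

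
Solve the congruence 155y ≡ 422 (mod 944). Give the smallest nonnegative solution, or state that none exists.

898

gcd(944, 155) = 1  (944 = 6×155 + 14, 155 = 11×14 + 1, 14 = 14×1).
1 divides 422, so solutions exist.
Back-substituting, 155×(67) + 944×(-11) = 1.
So 155×(67) ≡ 1 (mod 944); multiply by 422: y ≡ 28274 (mod 944).
Smallest nonnegative: y = 28274 mod 944 = 898.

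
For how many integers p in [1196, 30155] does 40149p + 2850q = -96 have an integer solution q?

31

gcd(40149, 2850):
  40149 = 14*2850 + 249
  2850 = 11*249 + 111
  249 = 2*111 + 27
  111 = 4*27 + 3
  27 = 9*3
so gcd(40149, 2850) = 3.
Back-substitute for Bézout coefficients:
  3 = 111 - 4*27
  ... = 40149*(-103) + 2850*(1451)
Scale by -32: particular solution (3296, -46432); reduce p mod 950: (446, -6283).
General solution: p = 446 + 950t, q = -6283 - 13383t for integer t.
1196 ≤ 446 + 950t ≤ 30155 gives t ∈ [1, 31], which is 31 values.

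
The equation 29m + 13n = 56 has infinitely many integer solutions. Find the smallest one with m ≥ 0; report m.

gcd(29, 13):
  29 = 2×13 + 3
  13 = 4×3 + 1
  3 = 3×1
so gcd(29, 13) = 1.
1 divides 56, so solutions exist.
Back-substitute for Bézout coefficients:
  1 = 13 - 4×3
  ... = 29×(-4) + 13×(9)
Scale by 56/1 = 56: (m₀, n₀) = (-224, 504).
General solution: m = -224 + 13t, n = 504 - 29t for integer t.
m ≥ 0: smallest is -224 mod 13 = 10 (at t = 18), with n = -18.

10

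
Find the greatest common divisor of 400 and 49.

gcd(400, 49):
  400 = 8*49 + 8
  49 = 6*8 + 1
  8 = 8*1
so gcd(400, 49) = 1.

1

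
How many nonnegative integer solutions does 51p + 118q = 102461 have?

17

gcd(118, 51):
  118 = 2×51 + 16
  51 = 3×16 + 3
  16 = 5×3 + 1
  3 = 3×1
so gcd(118, 51) = 1.
Back-substitute for Bézout coefficients:
  1 = 16 - 5×3
  ... = 51×(-37) + 118×(16)
Scale by 102461: one solution is (-3791057, 1639376). Reduce p mod 118: (47, 848).
General: p = 47 + 118t, q = 848 - 51t.
p ≥ 0 ⇒ t ≥ 0; q ≥ 0 ⇒ t ≤ 16. So t ∈ [0, 16]: 17 solutions.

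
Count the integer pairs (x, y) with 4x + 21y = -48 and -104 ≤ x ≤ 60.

8

gcd(21, 4) = 1.
By Bézout, 4·(-5) + 21·(1) = 1.
Particular solution: (9, -4).
General solution: x = 9 + 21t, y = -4 - 4t for integer t.
-104 ≤ 9 + 21t ≤ 60 gives t ∈ [-5, 2], which is 8 values.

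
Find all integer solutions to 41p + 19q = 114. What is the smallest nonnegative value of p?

0

gcd(41, 19):
  41 = 2·19 + 3
  19 = 6·3 + 1
  3 = 3·1
so gcd(41, 19) = 1.
1 divides 114, so solutions exist.
Back-substitute for Bézout coefficients:
  1 = 19 - 6·3
  ... = 41·(-6) + 19·(13)
Scale by 114/1 = 114: (p₀, q₀) = (-684, 1482).
General solution: p = -684 + 19t, q = 1482 - 41t for integer t.
p ≥ 0: smallest is -684 mod 19 = 0 (at t = 36), with q = 6.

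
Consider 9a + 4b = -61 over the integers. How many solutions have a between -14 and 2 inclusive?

gcd(9, 4) = 1  (9 = 2·4 + 1, 4 = 4·1).
Back-substituting, 9·(1) + 4·(-2) = 1.
Scale by -61: particular solution (-61, 122); reduce a mod 4: (3, -22).
General solution: a = 3 + 4t, b = -22 - 9t for integer t.
-14 ≤ 3 + 4t ≤ 2 gives t ∈ [-4, -1], which is 4 values.

4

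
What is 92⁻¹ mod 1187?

gcd(1187, 92) = 1  (1187 = 12·92 + 83, 92 = 1·83 + 9, 83 = 9·9 + 2, 9 = 4·2 + 1, 2 = 2·1).
Back-substituting, 92·(529) + 1187·(-41) = 1.
So 92·529 ≡ 1 (mod 1187), and 529 mod 1187 = 529.

529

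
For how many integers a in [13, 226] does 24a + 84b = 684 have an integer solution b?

gcd(84, 24) = 12  (84 = 3·24 + 12, 24 = 2·12).
Back-substituting, 24·(-3) + 84·(1) = 12.
Scale by 57: particular solution (-171, 57); reduce a mod 7: (4, 7).
General solution: a = 4 + 7t, b = 7 - 2t for integer t.
13 ≤ 4 + 7t ≤ 226 gives t ∈ [2, 31], which is 30 values.

30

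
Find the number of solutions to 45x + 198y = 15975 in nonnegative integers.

17

gcd(198, 45) = 9.
By Bézout, 45·(9) + 198·(-2) = 9.
One solution: (3, 80).
General: x = 3 + 22t, y = 80 - 5t.
x ≥ 0 ⇒ t ≥ 0; y ≥ 0 ⇒ t ≤ 16. So t ∈ [0, 16]: 17 solutions.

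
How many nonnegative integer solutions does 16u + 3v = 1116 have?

24

gcd(16, 3):
  16 = 5×3 + 1
  3 = 3×1
so gcd(16, 3) = 1.
Back-substitute for Bézout coefficients:
  1 = 16 - 5×3
  ... = 16×(1) + 3×(-5)
Scale by 1116: one solution is (1116, -5580). Reduce u mod 3: (0, 372).
General: u = 0 + 3t, v = 372 - 16t.
u ≥ 0 ⇒ t ≥ 0; v ≥ 0 ⇒ t ≤ 23. So t ∈ [0, 23]: 24 solutions.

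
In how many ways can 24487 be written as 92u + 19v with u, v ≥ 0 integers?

gcd(92, 19) = 1  (92 = 4·19 + 16, 19 = 1·16 + 3, 16 = 5·3 + 1, 3 = 3·1).
Back-substituting, 92·(6) + 19·(-29) = 1.
Scale by 24487: one solution is (146922, -710123). Reduce u mod 19: (14, 1221).
General: u = 14 + 19t, v = 1221 - 92t.
u ≥ 0 ⇒ t ≥ 0; v ≥ 0 ⇒ t ≤ 13. So t ∈ [0, 13]: 14 solutions.

14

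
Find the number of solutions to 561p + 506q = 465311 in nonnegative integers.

18

gcd(561, 506):
  561 = 1*506 + 55
  506 = 9*55 + 11
  55 = 5*11
so gcd(561, 506) = 11.
Back-substitute for Bézout coefficients:
  11 = 506 - 9*55
  ... = 561*(-9) + 506*(10)
Scale by 42301: one solution is (-380709, 423010). Reduce p mod 46: (33, 883).
General: p = 33 + 46t, q = 883 - 51t.
p ≥ 0 ⇒ t ≥ 0; q ≥ 0 ⇒ t ≤ 17. So t ∈ [0, 17]: 18 solutions.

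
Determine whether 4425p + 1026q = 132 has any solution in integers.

yes

gcd(4425, 1026):
  4425 = 4*1026 + 321
  1026 = 3*321 + 63
  321 = 5*63 + 6
  63 = 10*6 + 3
  6 = 2*3
so gcd(4425, 1026) = 3.
3 divides 132, so integer solutions exist.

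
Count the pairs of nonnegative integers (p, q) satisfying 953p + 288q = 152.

gcd(953, 288):
  953 = 3×288 + 89
  288 = 3×89 + 21
  89 = 4×21 + 5
  21 = 4×5 + 1
  5 = 5×1
so gcd(953, 288) = 1.
Back-substitute for Bézout coefficients:
  1 = 21 - 4×5
  ... = 953×(-55) + 288×(182)
Scale by 152: one solution is (-8360, 27664). Reduce p mod 288: (280, -926).
General: p = 280 + 288t, q = -926 - 953t.
p ≥ 0 ⇒ t ≥ 0; q ≥ 0 ⇒ t ≤ -1. So t ∈ [0, -1]: 0 solutions.

0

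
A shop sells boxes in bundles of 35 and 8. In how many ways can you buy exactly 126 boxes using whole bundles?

Need nonnegative integers with 35j + 8k = 126.
gcd(35, 8) = 1, and 35·(3) + 8·(-13) = 1.
So (j₀, k₀) = (378, -1638); general j = 378 + 8t, k = -1638 - 35t.
j ≥ 0 ⇒ t ≥ -47; k ≥ 0 ⇒ t ≤ -47. That's 1 value of t.

1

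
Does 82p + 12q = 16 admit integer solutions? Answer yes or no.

yes

gcd(82, 12):
  82 = 6*12 + 10
  12 = 1*10 + 2
  10 = 5*2
so gcd(82, 12) = 2.
2 divides 16, so integer solutions exist.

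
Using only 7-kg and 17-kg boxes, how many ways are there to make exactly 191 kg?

Need nonnegative integers with 7j + 17k = 191.
gcd(7, 17) = 1, and 7·(5) + 17·(-2) = 1.
So (j₀, k₀) = (955, -382); general j = 955 + 17t, k = -382 - 7t.
j ≥ 0 ⇒ t ≥ -56; k ≥ 0 ⇒ t ≤ -55. That's 2 values of t.

2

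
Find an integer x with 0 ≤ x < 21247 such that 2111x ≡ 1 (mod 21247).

gcd(21247, 2111) = 1  (21247 = 10·2111 + 137, 2111 = 15·137 + 56, 137 = 2·56 + 25, 56 = 2·25 + 6, 25 = 4·6 + 1, 6 = 6·1).
Back-substituting, 2111·(-3412) + 21247·(339) = 1.
So 2111·-3412 ≡ 1 (mod 21247), and -3412 mod 21247 = 17835.

17835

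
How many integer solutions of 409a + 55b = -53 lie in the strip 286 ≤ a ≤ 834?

10

gcd(409, 55) = 1  (409 = 7*55 + 24, 55 = 2*24 + 7, 24 = 3*7 + 3, 7 = 2*3 + 1, 3 = 3*1).
Back-substituting, 409*(-16) + 55*(119) = 1.
Scale by -53: particular solution (848, -6307); reduce a mod 55: (23, -172).
General solution: a = 23 + 55t, b = -172 - 409t for integer t.
286 ≤ 23 + 55t ≤ 834 gives t ∈ [5, 14], which is 10 values.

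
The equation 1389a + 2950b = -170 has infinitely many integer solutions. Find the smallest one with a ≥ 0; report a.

1820

gcd(2950, 1389):
  2950 = 2*1389 + 172
  1389 = 8*172 + 13
  172 = 13*13 + 3
  13 = 4*3 + 1
  3 = 3*1
so gcd(2950, 1389) = 1.
1 divides -170, so solutions exist.
Back-substitute for Bézout coefficients:
  1 = 13 - 4*3
  ... = 1389*(909) + 2950*(-428)
Scale by -170/1 = -170: (a₀, b₀) = (-154530, 72760).
General solution: a = -154530 + 2950t, b = 72760 - 1389t for integer t.
a ≥ 0: smallest is -154530 mod 2950 = 1820 (at t = 53), with b = -857.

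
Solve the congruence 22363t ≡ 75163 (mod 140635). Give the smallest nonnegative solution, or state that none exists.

gcd(140635, 22363) = 11.
11 divides 75163, so solutions exist.
By Bézout, 22363*(-893) + 140635*(142) = 11.
So 22363*(-893) ≡ 11 (mod 140635); multiply by 6833: t ≡ -6101869 (mod 12785).
Smallest nonnegative: t = -6101869 mod 12785 = 9361.

9361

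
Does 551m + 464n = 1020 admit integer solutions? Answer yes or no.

gcd(551, 464) = 29  (551 = 1·464 + 87, 464 = 5·87 + 29, 87 = 3·29).
29 does not divide 1020 (remainder 5), so no integer solutions.

no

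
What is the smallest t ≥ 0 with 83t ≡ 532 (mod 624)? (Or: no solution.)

44

gcd(624, 83) = 1.
1 divides 532, so solutions exist.
By Bézout, 83·(203) + 624·(-27) = 1.
So 83·(203) ≡ 1 (mod 624); multiply by 532: t ≡ 107996 (mod 624).
Smallest nonnegative: t = 107996 mod 624 = 44.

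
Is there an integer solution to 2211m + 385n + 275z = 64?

no

gcd(2211, 385) = 11.
gcd(11, 275) = 11.
11 does not divide 64 (remainder 9), so no integer solutions.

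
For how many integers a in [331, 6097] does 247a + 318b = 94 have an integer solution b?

gcd(318, 247) = 1.
By Bézout, 247·(103) + 318·(-80) = 1.
Particular solution: (142, -110).
General solution: a = 142 + 318t, b = -110 - 247t for integer t.
331 ≤ 142 + 318t ≤ 6097 gives t ∈ [1, 18], which is 18 values.

18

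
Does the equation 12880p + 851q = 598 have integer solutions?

gcd(12880, 851):
  12880 = 15·851 + 115
  851 = 7·115 + 46
  115 = 2·46 + 23
  46 = 2·23
so gcd(12880, 851) = 23.
23 divides 598, so integer solutions exist.

yes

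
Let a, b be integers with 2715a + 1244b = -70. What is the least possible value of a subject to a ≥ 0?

882

gcd(2715, 1244):
  2715 = 2*1244 + 227
  1244 = 5*227 + 109
  227 = 2*109 + 9
  109 = 12*9 + 1
  9 = 9*1
so gcd(2715, 1244) = 1.
1 divides -70, so solutions exist.
Back-substitute for Bézout coefficients:
  1 = 109 - 12*9
  ... = 2715*(-137) + 1244*(299)
Scale by -70/1 = -70: (a₀, b₀) = (9590, -20930).
General solution: a = 9590 + 1244t, b = -20930 - 2715t for integer t.
a ≥ 0: smallest is 9590 mod 1244 = 882 (at t = -7), with b = -1925.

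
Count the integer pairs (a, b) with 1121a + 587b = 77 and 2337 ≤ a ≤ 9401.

12

gcd(1121, 587):
  1121 = 1*587 + 534
  587 = 1*534 + 53
  534 = 10*53 + 4
  53 = 13*4 + 1
  4 = 4*1
so gcd(1121, 587) = 1.
Back-substitute for Bézout coefficients:
  1 = 53 - 13*4
  ... = 1121*(-144) + 587*(275)
Scale by 77: particular solution (-11088, 21175); reduce a mod 587: (65, -124).
General solution: a = 65 + 587t, b = -124 - 1121t for integer t.
2337 ≤ 65 + 587t ≤ 9401 gives t ∈ [4, 15], which is 12 values.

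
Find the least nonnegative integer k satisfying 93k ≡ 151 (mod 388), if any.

gcd(388, 93) = 1  (388 = 4·93 + 16, 93 = 5·16 + 13, 16 = 1·13 + 3, 13 = 4·3 + 1, 3 = 3·1).
1 divides 151, so solutions exist.
Back-substituting, 93·(121) + 388·(-29) = 1.
So 93·(121) ≡ 1 (mod 388); multiply by 151: k ≡ 18271 (mod 388).
Smallest nonnegative: k = 18271 mod 388 = 35.

35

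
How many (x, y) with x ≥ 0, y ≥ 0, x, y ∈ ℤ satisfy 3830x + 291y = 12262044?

11

gcd(3830, 291) = 1.
By Bézout, 3830×(-130) + 291×(1711) = 1.
One solution: (270, 38584).
General: x = 270 + 291t, y = 38584 - 3830t.
x ≥ 0 ⇒ t ≥ 0; y ≥ 0 ⇒ t ≤ 10. So t ∈ [0, 10]: 11 solutions.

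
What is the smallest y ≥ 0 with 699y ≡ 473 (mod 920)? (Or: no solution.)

gcd(920, 699) = 1.
1 divides 473, so solutions exist.
By Bézout, 699·(179) + 920·(-136) = 1.
So 699·(179) ≡ 1 (mod 920); multiply by 473: y ≡ 84667 (mod 920).
Smallest nonnegative: y = 84667 mod 920 = 27.

27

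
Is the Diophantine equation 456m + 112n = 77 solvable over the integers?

no

gcd(456, 112) = 8.
8 does not divide 77 (remainder 5), so no integer solutions.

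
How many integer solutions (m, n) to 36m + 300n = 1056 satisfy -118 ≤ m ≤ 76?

8

gcd(300, 36):
  300 = 8·36 + 12
  36 = 3·12
so gcd(300, 36) = 12.
Back-substitute for Bézout coefficients:
  12 = 300 - 8·36
  ... = 36·(-8) + 300·(1)
Scale by 88: particular solution (-704, 88); reduce m mod 25: (21, 1).
General solution: m = 21 + 25t, n = 1 - 3t for integer t.
-118 ≤ 21 + 25t ≤ 76 gives t ∈ [-5, 2], which is 8 values.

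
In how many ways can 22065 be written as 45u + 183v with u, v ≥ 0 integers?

8

gcd(183, 45) = 3  (183 = 4·45 + 3, 45 = 15·3).
Back-substituting, 45·(-4) + 183·(1) = 3.
Scale by 7355: one solution is (-29420, 7355). Reduce u mod 61: (43, 110).
General: u = 43 + 61t, v = 110 - 15t.
u ≥ 0 ⇒ t ≥ 0; v ≥ 0 ⇒ t ≤ 7. So t ∈ [0, 7]: 8 solutions.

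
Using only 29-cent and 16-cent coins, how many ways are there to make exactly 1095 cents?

Need nonnegative integers with 29j + 16k = 1095.
gcd(29, 16) = 1, and 29·(5) + 16·(-9) = 1.
So (j₀, k₀) = (5475, -9855); general j = 5475 + 16t, k = -9855 - 29t.
j ≥ 0 ⇒ t ≥ -342; k ≥ 0 ⇒ t ≤ -340. That's 3 values of t.

3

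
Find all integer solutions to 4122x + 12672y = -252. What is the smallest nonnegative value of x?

gcd(12672, 4122) = 18  (12672 = 3·4122 + 306, 4122 = 13·306 + 144, 306 = 2·144 + 18, 144 = 8·18).
18 divides -252, so solutions exist.
Back-substituting, 4122·(-83) + 12672·(27) = 18.
Scale by -252/18 = -14: (x₀, y₀) = (1162, -378).
General solution: x = 1162 + 704t, y = -378 - 229t for integer t.
x ≥ 0: smallest is 1162 mod 704 = 458 (at t = -1), with y = -149.

458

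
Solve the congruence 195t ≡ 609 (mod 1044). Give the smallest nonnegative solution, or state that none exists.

319

gcd(1044, 195):
  1044 = 5·195 + 69
  195 = 2·69 + 57
  69 = 1·57 + 12
  57 = 4·12 + 9
  12 = 1·9 + 3
  9 = 3·3
so gcd(1044, 195) = 3.
3 divides 609, so solutions exist.
Back-substitute for Bézout coefficients:
  3 = 12 - 1·9
  ... = 195·(-91) + 1044·(17)
So 195·(-91) ≡ 3 (mod 1044); multiply by 203: t ≡ -18473 (mod 348).
Smallest nonnegative: t = -18473 mod 348 = 319.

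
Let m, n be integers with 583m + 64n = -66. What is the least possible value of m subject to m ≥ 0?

18

gcd(583, 64) = 1.
1 divides -66, so solutions exist.
By Bézout, 583×(-9) + 64×(82) = 1.
Scale by -66/1 = -66: (m₀, n₀) = (594, -5412).
General solution: m = 594 + 64t, n = -5412 - 583t for integer t.
m ≥ 0: smallest is 594 mod 64 = 18 (at t = -9), with n = -165.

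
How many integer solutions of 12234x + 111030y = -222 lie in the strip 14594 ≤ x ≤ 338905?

18

gcd(111030, 12234) = 6  (111030 = 9·12234 + 924, 12234 = 13·924 + 222, 924 = 4·222 + 36, 222 = 6·36 + 6, 36 = 6·6).
Back-substituting, 12234·(3004) + 111030·(-331) = 6.
Scale by -37: particular solution (-111148, 12247); reduce x mod 18505: (18387, -2026).
General solution: x = 18387 + 18505t, y = -2026 - 2039t for integer t.
14594 ≤ 18387 + 18505t ≤ 338905 gives t ∈ [0, 17], which is 18 values.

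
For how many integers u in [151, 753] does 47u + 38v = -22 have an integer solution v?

16

gcd(47, 38):
  47 = 1*38 + 9
  38 = 4*9 + 2
  9 = 4*2 + 1
  2 = 2*1
so gcd(47, 38) = 1.
Back-substitute for Bézout coefficients:
  1 = 9 - 4*2
  ... = 47*(17) + 38*(-21)
Scale by -22: particular solution (-374, 462); reduce u mod 38: (6, -8).
General solution: u = 6 + 38t, v = -8 - 47t for integer t.
151 ≤ 6 + 38t ≤ 753 gives t ∈ [4, 19], which is 16 values.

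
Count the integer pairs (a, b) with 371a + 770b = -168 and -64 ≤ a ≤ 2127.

20

gcd(770, 371) = 7  (770 = 2×371 + 28, 371 = 13×28 + 7, 28 = 4×7).
Back-substituting, 371×(27) + 770×(-13) = 7.
Scale by -24: particular solution (-648, 312); reduce a mod 110: (12, -6).
General solution: a = 12 + 110t, b = -6 - 53t for integer t.
-64 ≤ 12 + 110t ≤ 2127 gives t ∈ [0, 19], which is 20 values.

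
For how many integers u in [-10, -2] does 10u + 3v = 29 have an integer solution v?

3

gcd(10, 3) = 1  (10 = 3×3 + 1, 3 = 3×1).
Back-substituting, 10×(1) + 3×(-3) = 1.
Scale by 29: particular solution (29, -87); reduce u mod 3: (2, 3).
General solution: u = 2 + 3t, v = 3 - 10t for integer t.
-10 ≤ 2 + 3t ≤ -2 gives t ∈ [-4, -2], which is 3 values.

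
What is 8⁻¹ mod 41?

36

gcd(41, 8):
  41 = 5·8 + 1
  8 = 8·1
so gcd(41, 8) = 1.
Back-substitute for Bézout coefficients:
  1 = 41 - 5·8
  ... = 8·(-5) + 41·(1)
So 8·-5 ≡ 1 (mod 41), and -5 mod 41 = 36.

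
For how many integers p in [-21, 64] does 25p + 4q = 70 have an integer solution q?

21

gcd(25, 4) = 1.
By Bézout, 25×(1) + 4×(-6) = 1.
Particular solution: (2, 5).
General solution: p = 2 + 4t, q = 5 - 25t for integer t.
-21 ≤ 2 + 4t ≤ 64 gives t ∈ [-5, 15], which is 21 values.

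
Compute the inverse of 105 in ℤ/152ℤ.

gcd(152, 105) = 1.
By Bézout, 105·(-55) + 152·(38) = 1.
So 105·-55 ≡ 1 (mod 152), and -55 mod 152 = 97.

97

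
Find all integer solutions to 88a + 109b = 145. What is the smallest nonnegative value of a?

45

gcd(109, 88) = 1.
1 divides 145, so solutions exist.
By Bézout, 88·(-26) + 109·(21) = 1.
Scale by 145/1 = 145: (a₀, b₀) = (-3770, 3045).
General solution: a = -3770 + 109t, b = 3045 - 88t for integer t.
a ≥ 0: smallest is -3770 mod 109 = 45 (at t = 35), with b = -35.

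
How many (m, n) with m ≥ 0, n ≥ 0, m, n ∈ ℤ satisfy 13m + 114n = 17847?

gcd(114, 13) = 1  (114 = 8×13 + 10, 13 = 1×10 + 3, 10 = 3×3 + 1, 3 = 3×1).
Back-substituting, 13×(-35) + 114×(4) = 1.
Scale by 17847: one solution is (-624645, 71388). Reduce m mod 114: (75, 148).
General: m = 75 + 114t, n = 148 - 13t.
m ≥ 0 ⇒ t ≥ 0; n ≥ 0 ⇒ t ≤ 11. So t ∈ [0, 11]: 12 solutions.

12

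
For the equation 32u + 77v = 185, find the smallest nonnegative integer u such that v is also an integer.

gcd(77, 32):
  77 = 2*32 + 13
  32 = 2*13 + 6
  13 = 2*6 + 1
  6 = 6*1
so gcd(77, 32) = 1.
1 divides 185, so solutions exist.
Back-substitute for Bézout coefficients:
  1 = 13 - 2*6
  ... = 32*(-12) + 77*(5)
Scale by 185/1 = 185: (u₀, v₀) = (-2220, 925).
General solution: u = -2220 + 77t, v = 925 - 32t for integer t.
u ≥ 0: smallest is -2220 mod 77 = 13 (at t = 29), with v = -3.

13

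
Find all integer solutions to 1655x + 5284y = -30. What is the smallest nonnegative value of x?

2634

gcd(5284, 1655):
  5284 = 3×1655 + 319
  1655 = 5×319 + 60
  319 = 5×60 + 19
  60 = 3×19 + 3
  19 = 6×3 + 1
  3 = 3×1
so gcd(5284, 1655) = 1.
1 divides -30, so solutions exist.
Back-substitute for Bézout coefficients:
  1 = 19 - 6×3
  ... = 1655×(-1673) + 5284×(524)
Scale by -30/1 = -30: (x₀, y₀) = (50190, -15720).
General solution: x = 50190 + 5284t, y = -15720 - 1655t for integer t.
x ≥ 0: smallest is 50190 mod 5284 = 2634 (at t = -9), with y = -825.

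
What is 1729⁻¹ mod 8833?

gcd(8833, 1729):
  8833 = 5×1729 + 188
  1729 = 9×188 + 37
  188 = 5×37 + 3
  37 = 12×3 + 1
  3 = 3×1
so gcd(8833, 1729) = 1.
Back-substitute for Bézout coefficients:
  1 = 37 - 12×3
  ... = 1729×(2866) + 8833×(-561)
So 1729×2866 ≡ 1 (mod 8833), and 2866 mod 8833 = 2866.

2866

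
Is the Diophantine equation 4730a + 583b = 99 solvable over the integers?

gcd(4730, 583) = 11  (4730 = 8×583 + 66, 583 = 8×66 + 55, 66 = 1×55 + 11, 55 = 5×11).
11 divides 99, so integer solutions exist.

yes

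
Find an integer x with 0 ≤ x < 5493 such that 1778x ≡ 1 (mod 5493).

gcd(5493, 1778):
  5493 = 3×1778 + 159
  1778 = 11×159 + 29
  159 = 5×29 + 14
  29 = 2×14 + 1
  14 = 14×1
so gcd(5493, 1778) = 1.
Back-substitute for Bézout coefficients:
  1 = 29 - 2×14
  ... = 1778×(380) + 5493×(-123)
So 1778×380 ≡ 1 (mod 5493), and 380 mod 5493 = 380.

380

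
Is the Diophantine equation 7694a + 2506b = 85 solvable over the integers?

gcd(7694, 2506) = 2  (7694 = 3×2506 + 176, 2506 = 14×176 + 42, 176 = 4×42 + 8, 42 = 5×8 + 2, 8 = 4×2).
2 does not divide 85 (remainder 1), so no integer solutions.

no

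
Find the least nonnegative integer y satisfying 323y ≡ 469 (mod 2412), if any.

1943

gcd(2412, 323):
  2412 = 7*323 + 151
  323 = 2*151 + 21
  151 = 7*21 + 4
  21 = 5*4 + 1
  4 = 4*1
so gcd(2412, 323) = 1.
1 divides 469, so solutions exist.
Back-substitute for Bézout coefficients:
  1 = 21 - 5*4
  ... = 323*(575) + 2412*(-77)
So 323*(575) ≡ 1 (mod 2412); multiply by 469: y ≡ 269675 (mod 2412).
Smallest nonnegative: y = 269675 mod 2412 = 1943.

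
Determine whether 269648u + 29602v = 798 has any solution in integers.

yes

gcd(269648, 29602) = 38  (269648 = 9·29602 + 3230, 29602 = 9·3230 + 532, 3230 = 6·532 + 38, 532 = 14·38).
38 divides 798, so integer solutions exist.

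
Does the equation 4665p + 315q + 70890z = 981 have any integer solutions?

gcd(4665, 315) = 15  (4665 = 14×315 + 255, 315 = 1×255 + 60, 255 = 4×60 + 15, 60 = 4×15).
gcd(15, 70890) = 15.
15 does not divide 981 (remainder 6), so no integer solutions.

no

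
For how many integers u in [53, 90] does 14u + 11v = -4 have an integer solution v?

3

gcd(14, 11) = 1.
By Bézout, 14*(4) + 11*(-5) = 1.
Particular solution: (6, -8).
General solution: u = 6 + 11t, v = -8 - 14t for integer t.
53 ≤ 6 + 11t ≤ 90 gives t ∈ [5, 7], which is 3 values.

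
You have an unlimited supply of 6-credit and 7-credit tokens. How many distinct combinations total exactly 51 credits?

Need nonnegative integers with 6j + 7k = 51.
gcd(6, 7) = 1, and 6·(-1) + 7·(1) = 1.
So (j₀, k₀) = (-51, 51); general j = -51 + 7t, k = 51 - 6t.
j ≥ 0 ⇒ t ≥ 8; k ≥ 0 ⇒ t ≤ 8. That's 1 value of t.

1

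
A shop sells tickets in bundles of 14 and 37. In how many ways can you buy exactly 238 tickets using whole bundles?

1

Need nonnegative integers with 14j + 37k = 238.
gcd(14, 37) = 1, and 14·(8) + 37·(-3) = 1.
So (j₀, k₀) = (1904, -714); general j = 1904 + 37t, k = -714 - 14t.
j ≥ 0 ⇒ t ≥ -51; k ≥ 0 ⇒ t ≤ -51. That's 1 value of t.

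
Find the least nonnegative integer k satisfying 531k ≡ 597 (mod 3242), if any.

gcd(3242, 531) = 1.
1 divides 597, so solutions exist.
By Bézout, 531*(1563) + 3242*(-256) = 1.
So 531*(1563) ≡ 1 (mod 3242); multiply by 597: k ≡ 933111 (mod 3242).
Smallest nonnegative: k = 933111 mod 3242 = 2657.

2657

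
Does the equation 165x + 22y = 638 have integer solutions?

yes

gcd(165, 22) = 11  (165 = 7×22 + 11, 22 = 2×11).
11 divides 638, so integer solutions exist.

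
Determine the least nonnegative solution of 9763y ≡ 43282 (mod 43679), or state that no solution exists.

20674

gcd(43679, 9763) = 1.
1 divides 43282, so solutions exist.
By Bézout, 9763*(-14245) + 43679*(3184) = 1.
So 9763*(-14245) ≡ 1 (mod 43679); multiply by 43282: y ≡ -616552090 (mod 43679).
Smallest nonnegative: y = -616552090 mod 43679 = 20674.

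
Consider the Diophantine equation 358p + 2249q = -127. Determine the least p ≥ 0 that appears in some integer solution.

gcd(2249, 358):
  2249 = 6·358 + 101
  358 = 3·101 + 55
  101 = 1·55 + 46
  55 = 1·46 + 9
  46 = 5·9 + 1
  9 = 9·1
so gcd(2249, 358) = 1.
1 divides -127, so solutions exist.
Back-substitute for Bézout coefficients:
  1 = 46 - 5·9
  ... = 358·(-245) + 2249·(39)
Scale by -127/1 = -127: (p₀, q₀) = (31115, -4953).
General solution: p = 31115 + 2249t, q = -4953 - 358t for integer t.
p ≥ 0: smallest is 31115 mod 2249 = 1878 (at t = -13), with q = -299.

1878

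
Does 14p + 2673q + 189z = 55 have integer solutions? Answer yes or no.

yes

gcd(2673, 14) = 1.
gcd(1, 189) = 1.
1 divides 55, so integer solutions exist.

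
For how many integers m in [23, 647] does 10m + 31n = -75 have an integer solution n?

20

gcd(31, 10) = 1.
By Bézout, 10*(-3) + 31*(1) = 1.
Particular solution: (8, -5).
General solution: m = 8 + 31t, n = -5 - 10t for integer t.
23 ≤ 8 + 31t ≤ 647 gives t ∈ [1, 20], which is 20 values.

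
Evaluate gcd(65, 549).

1

gcd(549, 65):
  549 = 8*65 + 29
  65 = 2*29 + 7
  29 = 4*7 + 1
  7 = 7*1
so gcd(549, 65) = 1.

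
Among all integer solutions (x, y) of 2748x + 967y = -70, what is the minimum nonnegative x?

gcd(2748, 967):
  2748 = 2×967 + 814
  967 = 1×814 + 153
  814 = 5×153 + 49
  153 = 3×49 + 6
  49 = 8×6 + 1
  6 = 6×1
so gcd(2748, 967) = 1.
1 divides -70, so solutions exist.
Back-substitute for Bézout coefficients:
  1 = 49 - 8×6
  ... = 2748×(158) + 967×(-449)
Scale by -70/1 = -70: (x₀, y₀) = (-11060, 31430).
General solution: x = -11060 + 967t, y = 31430 - 2748t for integer t.
x ≥ 0: smallest is -11060 mod 967 = 544 (at t = 12), with y = -1546.

544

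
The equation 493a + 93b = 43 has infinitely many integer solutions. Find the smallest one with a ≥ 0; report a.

58

gcd(493, 93):
  493 = 5×93 + 28
  93 = 3×28 + 9
  28 = 3×9 + 1
  9 = 9×1
so gcd(493, 93) = 1.
1 divides 43, so solutions exist.
Back-substitute for Bézout coefficients:
  1 = 28 - 3×9
  ... = 493×(10) + 93×(-53)
Scale by 43/1 = 43: (a₀, b₀) = (430, -2279).
General solution: a = 430 + 93t, b = -2279 - 493t for integer t.
a ≥ 0: smallest is 430 mod 93 = 58 (at t = -4), with b = -307.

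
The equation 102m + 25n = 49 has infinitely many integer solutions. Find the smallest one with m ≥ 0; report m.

gcd(102, 25):
  102 = 4×25 + 2
  25 = 12×2 + 1
  2 = 2×1
so gcd(102, 25) = 1.
1 divides 49, so solutions exist.
Back-substitute for Bézout coefficients:
  1 = 25 - 12×2
  ... = 102×(-12) + 25×(49)
Scale by 49/1 = 49: (m₀, n₀) = (-588, 2401).
General solution: m = -588 + 25t, n = 2401 - 102t for integer t.
m ≥ 0: smallest is -588 mod 25 = 12 (at t = 24), with n = -47.

12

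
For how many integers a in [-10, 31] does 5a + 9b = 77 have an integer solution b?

gcd(9, 5) = 1  (9 = 1·5 + 4, 5 = 1·4 + 1, 4 = 4·1).
Back-substituting, 5·(2) + 9·(-1) = 1.
Scale by 77: particular solution (154, -77); reduce a mod 9: (1, 8).
General solution: a = 1 + 9t, b = 8 - 5t for integer t.
-10 ≤ 1 + 9t ≤ 31 gives t ∈ [-1, 3], which is 5 values.

5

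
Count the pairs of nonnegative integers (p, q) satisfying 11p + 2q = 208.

gcd(11, 2):
  11 = 5×2 + 1
  2 = 2×1
so gcd(11, 2) = 1.
Back-substitute for Bézout coefficients:
  1 = 11 - 5×2
  ... = 11×(1) + 2×(-5)
Scale by 208: one solution is (208, -1040). Reduce p mod 2: (0, 104).
General: p = 0 + 2t, q = 104 - 11t.
p ≥ 0 ⇒ t ≥ 0; q ≥ 0 ⇒ t ≤ 9. So t ∈ [0, 9]: 10 solutions.

10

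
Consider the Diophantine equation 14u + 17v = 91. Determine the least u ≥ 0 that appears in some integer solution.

15

gcd(17, 14) = 1  (17 = 1*14 + 3, 14 = 4*3 + 2, 3 = 1*2 + 1, 2 = 2*1).
1 divides 91, so solutions exist.
Back-substituting, 14*(-6) + 17*(5) = 1.
Scale by 91/1 = 91: (u₀, v₀) = (-546, 455).
General solution: u = -546 + 17t, v = 455 - 14t for integer t.
u ≥ 0: smallest is -546 mod 17 = 15 (at t = 33), with v = -7.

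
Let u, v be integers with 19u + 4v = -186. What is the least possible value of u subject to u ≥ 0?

2

gcd(19, 4) = 1  (19 = 4×4 + 3, 4 = 1×3 + 1, 3 = 3×1).
1 divides -186, so solutions exist.
Back-substituting, 19×(-1) + 4×(5) = 1.
Scale by -186/1 = -186: (u₀, v₀) = (186, -930).
General solution: u = 186 + 4t, v = -930 - 19t for integer t.
u ≥ 0: smallest is 186 mod 4 = 2 (at t = -46), with v = -56.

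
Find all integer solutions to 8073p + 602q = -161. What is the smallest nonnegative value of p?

343

gcd(8073, 602):
  8073 = 13·602 + 247
  602 = 2·247 + 108
  247 = 2·108 + 31
  108 = 3·31 + 15
  31 = 2·15 + 1
  15 = 15·1
so gcd(8073, 602) = 1.
1 divides -161, so solutions exist.
Back-substitute for Bézout coefficients:
  1 = 31 - 2·15
  ... = 8073·(39) + 602·(-523)
Scale by -161/1 = -161: (p₀, q₀) = (-6279, 84203).
General solution: p = -6279 + 602t, q = 84203 - 8073t for integer t.
p ≥ 0: smallest is -6279 mod 602 = 343 (at t = 11), with q = -4600.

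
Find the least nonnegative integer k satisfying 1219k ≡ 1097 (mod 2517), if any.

482

gcd(2517, 1219) = 1.
1 divides 1097, so solutions exist.
By Bézout, 1219×(223) + 2517×(-108) = 1.
So 1219×(223) ≡ 1 (mod 2517); multiply by 1097: k ≡ 244631 (mod 2517).
Smallest nonnegative: k = 244631 mod 2517 = 482.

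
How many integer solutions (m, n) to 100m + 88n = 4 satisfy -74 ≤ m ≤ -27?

gcd(100, 88) = 4.
By Bézout, 100×(-7) + 88×(8) = 4.
Particular solution: (15, -17).
General solution: m = 15 + 22t, n = -17 - 25t for integer t.
-74 ≤ 15 + 22t ≤ -27 gives t ∈ [-4, -2], which is 3 values.

3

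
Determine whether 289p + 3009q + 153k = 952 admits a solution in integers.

yes

gcd(3009, 289) = 17  (3009 = 10·289 + 119, 289 = 2·119 + 51, 119 = 2·51 + 17, 51 = 3·17).
gcd(17, 153) = 17.
17 divides 952, so integer solutions exist.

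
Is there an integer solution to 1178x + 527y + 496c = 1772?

gcd(1178, 527) = 31  (1178 = 2×527 + 124, 527 = 4×124 + 31, 124 = 4×31).
gcd(31, 496) = 31.
31 does not divide 1772 (remainder 5), so no integer solutions.

no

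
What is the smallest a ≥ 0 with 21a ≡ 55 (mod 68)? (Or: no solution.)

gcd(68, 21):
  68 = 3×21 + 5
  21 = 4×5 + 1
  5 = 5×1
so gcd(68, 21) = 1.
1 divides 55, so solutions exist.
Back-substitute for Bézout coefficients:
  1 = 21 - 4×5
  ... = 21×(13) + 68×(-4)
So 21×(13) ≡ 1 (mod 68); multiply by 55: a ≡ 715 (mod 68).
Smallest nonnegative: a = 715 mod 68 = 35.

35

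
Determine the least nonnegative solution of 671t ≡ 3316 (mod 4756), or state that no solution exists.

gcd(4756, 671):
  4756 = 7×671 + 59
  671 = 11×59 + 22
  59 = 2×22 + 15
  22 = 1×15 + 7
  15 = 2×7 + 1
  7 = 7×1
so gcd(4756, 671) = 1.
1 divides 3316, so solutions exist.
Back-substitute for Bézout coefficients:
  1 = 15 - 2×7
  ... = 671×(-645) + 4756×(91)
So 671×(-645) ≡ 1 (mod 4756); multiply by 3316: t ≡ -2138820 (mod 4756).
Smallest nonnegative: t = -2138820 mod 4756 = 1380.

1380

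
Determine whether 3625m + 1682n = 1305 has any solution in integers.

gcd(3625, 1682) = 29  (3625 = 2*1682 + 261, 1682 = 6*261 + 116, 261 = 2*116 + 29, 116 = 4*29).
29 divides 1305, so integer solutions exist.

yes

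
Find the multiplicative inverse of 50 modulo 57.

gcd(57, 50):
  57 = 1×50 + 7
  50 = 7×7 + 1
  7 = 7×1
so gcd(57, 50) = 1.
Back-substitute for Bézout coefficients:
  1 = 50 - 7×7
  ... = 50×(8) + 57×(-7)
So 50×8 ≡ 1 (mod 57), and 8 mod 57 = 8.

8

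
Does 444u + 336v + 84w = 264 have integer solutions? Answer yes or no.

gcd(444, 336) = 12  (444 = 1×336 + 108, 336 = 3×108 + 12, 108 = 9×12).
gcd(12, 84) = 12.
12 divides 264, so integer solutions exist.

yes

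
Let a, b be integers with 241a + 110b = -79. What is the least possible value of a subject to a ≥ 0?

101

gcd(241, 110):
  241 = 2·110 + 21
  110 = 5·21 + 5
  21 = 4·5 + 1
  5 = 5·1
so gcd(241, 110) = 1.
1 divides -79, so solutions exist.
Back-substitute for Bézout coefficients:
  1 = 21 - 4·5
  ... = 241·(21) + 110·(-46)
Scale by -79/1 = -79: (a₀, b₀) = (-1659, 3634).
General solution: a = -1659 + 110t, b = 3634 - 241t for integer t.
a ≥ 0: smallest is -1659 mod 110 = 101 (at t = 16), with b = -222.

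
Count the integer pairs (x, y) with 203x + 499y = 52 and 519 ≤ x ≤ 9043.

17

gcd(499, 203) = 1  (499 = 2×203 + 93, 203 = 2×93 + 17, 93 = 5×17 + 8, 17 = 2×8 + 1, 8 = 8×1).
Back-substituting, 203×(59) + 499×(-24) = 1.
Scale by 52: particular solution (3068, -1248); reduce x mod 499: (74, -30).
General solution: x = 74 + 499t, y = -30 - 203t for integer t.
519 ≤ 74 + 499t ≤ 9043 gives t ∈ [1, 17], which is 17 values.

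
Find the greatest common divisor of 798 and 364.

gcd(798, 364):
  798 = 2*364 + 70
  364 = 5*70 + 14
  70 = 5*14
so gcd(798, 364) = 14.

14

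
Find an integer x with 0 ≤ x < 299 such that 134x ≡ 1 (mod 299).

270

gcd(299, 134) = 1  (299 = 2·134 + 31, 134 = 4·31 + 10, 31 = 3·10 + 1, 10 = 10·1).
Back-substituting, 134·(-29) + 299·(13) = 1.
So 134·-29 ≡ 1 (mod 299), and -29 mod 299 = 270.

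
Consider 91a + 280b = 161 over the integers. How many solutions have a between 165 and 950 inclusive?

20

gcd(280, 91):
  280 = 3×91 + 7
  91 = 13×7
so gcd(280, 91) = 7.
Back-substitute for Bézout coefficients:
  7 = 280 - 3×91
  ... = 91×(-3) + 280×(1)
Scale by 23: particular solution (-69, 23); reduce a mod 40: (11, -3).
General solution: a = 11 + 40t, b = -3 - 13t for integer t.
165 ≤ 11 + 40t ≤ 950 gives t ∈ [4, 23], which is 20 values.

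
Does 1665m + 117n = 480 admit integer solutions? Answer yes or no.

no

gcd(1665, 117) = 9.
9 does not divide 480 (remainder 3), so no integer solutions.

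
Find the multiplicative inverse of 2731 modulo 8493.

gcd(8493, 2731) = 1.
By Bézout, 2731·(-821) + 8493·(264) = 1.
So 2731·-821 ≡ 1 (mod 8493), and -821 mod 8493 = 7672.

7672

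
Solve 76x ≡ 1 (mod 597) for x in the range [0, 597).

gcd(597, 76) = 1.
By Bézout, 76·(55) + 597·(-7) = 1.
So 76·55 ≡ 1 (mod 597), and 55 mod 597 = 55.

55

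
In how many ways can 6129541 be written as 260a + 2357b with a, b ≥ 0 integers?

gcd(2357, 260) = 1.
By Bézout, 260×(970) + 2357×(-107) = 1.
One solution: (2063, 2373).
General: a = 2063 + 2357t, b = 2373 - 260t.
a ≥ 0 ⇒ t ≥ 0; b ≥ 0 ⇒ t ≤ 9. So t ∈ [0, 9]: 10 solutions.

10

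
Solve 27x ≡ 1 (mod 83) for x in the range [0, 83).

40

gcd(83, 27):
  83 = 3*27 + 2
  27 = 13*2 + 1
  2 = 2*1
so gcd(83, 27) = 1.
Back-substitute for Bézout coefficients:
  1 = 27 - 13*2
  ... = 27*(40) + 83*(-13)
So 27*40 ≡ 1 (mod 83), and 40 mod 83 = 40.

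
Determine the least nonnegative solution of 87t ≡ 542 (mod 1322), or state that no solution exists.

gcd(1322, 87) = 1.
1 divides 542, so solutions exist.
By Bézout, 87*(-623) + 1322*(41) = 1.
So 87*(-623) ≡ 1 (mod 1322); multiply by 542: t ≡ -337666 (mod 1322).
Smallest nonnegative: t = -337666 mod 1322 = 766.

766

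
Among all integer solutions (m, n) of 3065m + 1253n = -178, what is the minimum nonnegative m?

773

gcd(3065, 1253):
  3065 = 2×1253 + 559
  1253 = 2×559 + 135
  559 = 4×135 + 19
  135 = 7×19 + 2
  19 = 9×2 + 1
  2 = 2×1
so gcd(3065, 1253) = 1.
1 divides -178, so solutions exist.
Back-substitute for Bézout coefficients:
  1 = 19 - 9×2
  ... = 3065×(594) + 1253×(-1453)
Scale by -178/1 = -178: (m₀, n₀) = (-105732, 258634).
General solution: m = -105732 + 1253t, n = 258634 - 3065t for integer t.
m ≥ 0: smallest is -105732 mod 1253 = 773 (at t = 85), with n = -1891.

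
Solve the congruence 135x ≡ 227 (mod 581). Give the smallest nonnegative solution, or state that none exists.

gcd(581, 135) = 1.
1 divides 227, so solutions exist.
By Bézout, 135·(-241) + 581·(56) = 1.
So 135·(-241) ≡ 1 (mod 581); multiply by 227: x ≡ -54707 (mod 581).
Smallest nonnegative: x = -54707 mod 581 = 488.

488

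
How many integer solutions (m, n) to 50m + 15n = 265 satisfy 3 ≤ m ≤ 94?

gcd(50, 15) = 5  (50 = 3*15 + 5, 15 = 3*5).
Back-substituting, 50*(1) + 15*(-3) = 5.
Scale by 53: particular solution (53, -159); reduce m mod 3: (2, 11).
General solution: m = 2 + 3t, n = 11 - 10t for integer t.
3 ≤ 2 + 3t ≤ 94 gives t ∈ [1, 30], which is 30 values.

30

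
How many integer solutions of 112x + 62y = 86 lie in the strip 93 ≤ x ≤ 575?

gcd(112, 62) = 2.
By Bézout, 112×(5) + 62×(-9) = 2.
Particular solution: (29, -51).
General solution: x = 29 + 31t, y = -51 - 56t for integer t.
93 ≤ 29 + 31t ≤ 575 gives t ∈ [3, 17], which is 15 values.

15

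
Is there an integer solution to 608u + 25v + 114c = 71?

gcd(608, 25) = 1  (608 = 24×25 + 8, 25 = 3×8 + 1, 8 = 8×1).
gcd(1, 114) = 1.
1 divides 71, so integer solutions exist.

yes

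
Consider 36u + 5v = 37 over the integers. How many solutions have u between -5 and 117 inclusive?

gcd(36, 5) = 1  (36 = 7*5 + 1, 5 = 5*1).
Back-substituting, 36*(1) + 5*(-7) = 1.
Scale by 37: particular solution (37, -259); reduce u mod 5: (2, -7).
General solution: u = 2 + 5t, v = -7 - 36t for integer t.
-5 ≤ 2 + 5t ≤ 117 gives t ∈ [-1, 23], which is 25 values.

25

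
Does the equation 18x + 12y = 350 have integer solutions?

no

gcd(18, 12) = 6  (18 = 1·12 + 6, 12 = 2·6).
6 does not divide 350 (remainder 2), so no integer solutions.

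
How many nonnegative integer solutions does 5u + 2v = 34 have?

4

gcd(5, 2) = 1.
By Bézout, 5·(1) + 2·(-2) = 1.
One solution: (0, 17).
General: u = 0 + 2t, v = 17 - 5t.
u ≥ 0 ⇒ t ≥ 0; v ≥ 0 ⇒ t ≤ 3. So t ∈ [0, 3]: 4 solutions.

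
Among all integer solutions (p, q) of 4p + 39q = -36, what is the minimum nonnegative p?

30

gcd(39, 4):
  39 = 9·4 + 3
  4 = 1·3 + 1
  3 = 3·1
so gcd(39, 4) = 1.
1 divides -36, so solutions exist.
Back-substitute for Bézout coefficients:
  1 = 4 - 1·3
  ... = 4·(10) + 39·(-1)
Scale by -36/1 = -36: (p₀, q₀) = (-360, 36).
General solution: p = -360 + 39t, q = 36 - 4t for integer t.
p ≥ 0: smallest is -360 mod 39 = 30 (at t = 10), with q = -4.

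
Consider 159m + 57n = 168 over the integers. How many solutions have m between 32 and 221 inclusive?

10

gcd(159, 57):
  159 = 2*57 + 45
  57 = 1*45 + 12
  45 = 3*12 + 9
  12 = 1*9 + 3
  9 = 3*3
so gcd(159, 57) = 3.
Back-substitute for Bézout coefficients:
  3 = 12 - 1*9
  ... = 159*(-5) + 57*(14)
Scale by 56: particular solution (-280, 784); reduce m mod 19: (5, -11).
General solution: m = 5 + 19t, n = -11 - 53t for integer t.
32 ≤ 5 + 19t ≤ 221 gives t ∈ [2, 11], which is 10 values.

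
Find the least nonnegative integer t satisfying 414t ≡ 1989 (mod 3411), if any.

gcd(3411, 414):
  3411 = 8×414 + 99
  414 = 4×99 + 18
  99 = 5×18 + 9
  18 = 2×9
so gcd(3411, 414) = 9.
9 divides 1989, so solutions exist.
Back-substitute for Bézout coefficients:
  9 = 99 - 5×18
  ... = 414×(-173) + 3411×(21)
So 414×(-173) ≡ 9 (mod 3411); multiply by 221: t ≡ -38233 (mod 379).
Smallest nonnegative: t = -38233 mod 379 = 46.

46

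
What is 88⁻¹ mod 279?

130

gcd(279, 88) = 1  (279 = 3×88 + 15, 88 = 5×15 + 13, 15 = 1×13 + 2, 13 = 6×2 + 1, 2 = 2×1).
Back-substituting, 88×(130) + 279×(-41) = 1.
So 88×130 ≡ 1 (mod 279), and 130 mod 279 = 130.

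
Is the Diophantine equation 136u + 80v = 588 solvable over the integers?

gcd(136, 80):
  136 = 1*80 + 56
  80 = 1*56 + 24
  56 = 2*24 + 8
  24 = 3*8
so gcd(136, 80) = 8.
8 does not divide 588 (remainder 4), so no integer solutions.

no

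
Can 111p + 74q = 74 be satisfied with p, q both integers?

gcd(111, 74) = 37.
37 divides 74, so integer solutions exist.

yes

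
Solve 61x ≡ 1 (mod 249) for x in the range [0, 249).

49

gcd(249, 61):
  249 = 4·61 + 5
  61 = 12·5 + 1
  5 = 5·1
so gcd(249, 61) = 1.
Back-substitute for Bézout coefficients:
  1 = 61 - 12·5
  ... = 61·(49) + 249·(-12)
So 61·49 ≡ 1 (mod 249), and 49 mod 249 = 49.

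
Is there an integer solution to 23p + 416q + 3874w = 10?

yes

gcd(416, 23):
  416 = 18×23 + 2
  23 = 11×2 + 1
  2 = 2×1
so gcd(416, 23) = 1.
gcd(1, 3874) = 1.
1 divides 10, so integer solutions exist.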